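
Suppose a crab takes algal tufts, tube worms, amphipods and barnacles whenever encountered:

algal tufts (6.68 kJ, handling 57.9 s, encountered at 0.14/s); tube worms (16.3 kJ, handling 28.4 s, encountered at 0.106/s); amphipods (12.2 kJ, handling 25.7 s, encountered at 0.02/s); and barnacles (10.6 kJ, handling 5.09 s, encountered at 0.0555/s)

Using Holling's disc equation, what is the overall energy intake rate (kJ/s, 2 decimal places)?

0.27 kJ/s

R = (0.14×6.68 + 0.106×16.3 + 0.02×12.2 + 0.0555×10.6) / (1 + 0.14×57.9 + 0.106×28.4 + 0.02×25.7 + 0.0555×5.09) = 3.495/12.91 = 0.2707 kJ/s.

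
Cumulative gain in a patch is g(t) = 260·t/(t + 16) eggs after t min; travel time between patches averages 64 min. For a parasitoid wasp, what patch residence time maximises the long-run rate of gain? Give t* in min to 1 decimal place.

32.0 min

Maximise g(t)/(T+t): set derivative to zero → g'(t)(T+t) = g(t).
g'(t) = 260·16/(t + 16)². Setting 260·16/(t+16)² = 260t/[(t+16)(64+t)] gives 16(64+t) = t(t+16), so t² = 16×64 = 1024.
t* = √1024 = 32 min.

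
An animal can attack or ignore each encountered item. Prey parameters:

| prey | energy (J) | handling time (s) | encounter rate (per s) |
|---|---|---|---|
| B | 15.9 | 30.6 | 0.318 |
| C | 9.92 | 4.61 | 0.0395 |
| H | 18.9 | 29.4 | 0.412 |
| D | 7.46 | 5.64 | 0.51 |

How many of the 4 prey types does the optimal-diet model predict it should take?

2

Rank by E/h (J/s): C 2.15, D 1.32, H 0.643, B 0.52. Include each in turn until the next type's E/h falls below the running intake rate.
Rate on top 1: 0.3315. D: 1.32 > 0.3315 → include.
Rate on top 2: 1.034. H: 0.643 < 1.034 → exclude; stop.
Optimal diet: C, D — 2 of 4 types.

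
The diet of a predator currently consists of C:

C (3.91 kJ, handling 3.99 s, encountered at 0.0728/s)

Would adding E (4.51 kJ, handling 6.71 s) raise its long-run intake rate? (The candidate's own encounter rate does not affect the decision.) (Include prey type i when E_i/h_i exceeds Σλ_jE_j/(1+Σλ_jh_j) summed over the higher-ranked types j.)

Yes

Intake rate on the current diet: R = (0.0728×3.91) / (1 + 0.0728×3.99) = 0.2846/1.29 = 0.2206 kJ/s.
Profitability of E: 4.51/6.71 = 0.6721 kJ/s.
Since 0.6721 > R, including E increases the long-run rate.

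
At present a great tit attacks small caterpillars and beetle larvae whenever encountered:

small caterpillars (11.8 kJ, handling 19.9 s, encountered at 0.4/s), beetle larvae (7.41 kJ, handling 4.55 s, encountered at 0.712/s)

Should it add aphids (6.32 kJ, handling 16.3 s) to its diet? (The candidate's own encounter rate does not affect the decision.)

Current rate: (0.4×11.8 + 0.712×7.41)/(1 + 0.4×19.9 + 0.712×4.55) = 0.8194 kJ/s.
Profitability of aphids: 6.32/16.3 = 0.3877 kJ/s.
Since 0.3877 < R, time spent handling aphids is better spent searching.

No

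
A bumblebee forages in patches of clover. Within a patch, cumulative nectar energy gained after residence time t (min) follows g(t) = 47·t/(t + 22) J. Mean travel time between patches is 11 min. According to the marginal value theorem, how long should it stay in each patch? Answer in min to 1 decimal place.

Optimal t* satisfies g'(t*) = g(t*)/(T + t*).
g'(t) = 47·22/(t + 22)². Setting 47·22/(t+22)² = 47t/[(t+22)(11+t)] gives 22(11+t) = t(t+22), so t² = 22×11 = 242.
t* = √242 = 15.56 min.

15.6 min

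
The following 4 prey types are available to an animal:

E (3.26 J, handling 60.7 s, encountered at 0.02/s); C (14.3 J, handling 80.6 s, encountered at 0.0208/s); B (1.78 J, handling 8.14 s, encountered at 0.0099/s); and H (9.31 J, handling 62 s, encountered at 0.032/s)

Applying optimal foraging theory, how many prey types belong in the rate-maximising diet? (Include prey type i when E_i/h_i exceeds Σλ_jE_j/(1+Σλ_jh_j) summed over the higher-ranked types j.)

Profitabilities (E/h, J/s): B 0.219, C 0.177, H 0.15, E 0.0537. Add prey in this order while the next type's profitability exceeds the intake rate on those already taken.
Rate on top 1: 0.01631. C: 0.177 > 0.01631 → include.
Rate on top 2: 0.1143. H: 0.15 > 0.1143 → include.
Rate on top 3: 0.1293. E: 0.0537 < 0.1293 → exclude; stop.
Optimal diet: B, C, H — 3 of 4 types.

3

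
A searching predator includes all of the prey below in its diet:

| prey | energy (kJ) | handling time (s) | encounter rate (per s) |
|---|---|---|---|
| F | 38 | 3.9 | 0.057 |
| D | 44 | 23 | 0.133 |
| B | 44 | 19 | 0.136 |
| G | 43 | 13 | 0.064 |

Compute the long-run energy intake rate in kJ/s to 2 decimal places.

R = Σλ_iE_i / (1 + Σλ_ih_i)
Numerator: 0.057×38 + 0.133×44 + 0.136×44 + 0.064×43 = 16.75
Denominator: 1 + 0.057×3.9 + 0.133×23 + 0.136×19 + 0.064×13 = 7.697
R = 16.75/7.697 = 2.177 kJ/s

2.18 kJ/s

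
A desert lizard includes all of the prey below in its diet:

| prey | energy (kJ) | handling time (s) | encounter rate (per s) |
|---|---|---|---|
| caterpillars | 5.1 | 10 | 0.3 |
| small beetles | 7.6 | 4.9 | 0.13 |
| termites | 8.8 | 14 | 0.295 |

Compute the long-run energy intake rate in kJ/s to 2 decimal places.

0.58 kJ/s

Energy encountered per unit search time: 0.3×5.1 + 0.13×7.6 + 0.295×8.8 = 5.114 kJ/s.
Handling time per unit search time: 0.3×10 + 0.13×4.9 + 0.295×14 = 7.767.
Rate = 5.114/(1 + 7.767) = 0.5833 kJ/s.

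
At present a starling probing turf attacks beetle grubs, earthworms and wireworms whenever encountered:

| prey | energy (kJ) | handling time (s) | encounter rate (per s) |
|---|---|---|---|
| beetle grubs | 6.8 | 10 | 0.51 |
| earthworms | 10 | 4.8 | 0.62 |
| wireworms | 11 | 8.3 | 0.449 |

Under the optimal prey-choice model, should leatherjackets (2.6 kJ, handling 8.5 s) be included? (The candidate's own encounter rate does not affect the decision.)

No

Current rate: (0.51×6.8 + 0.62×10 + 0.449×11)/(1 + 0.51×10 + 0.62×4.8 + 0.449×8.3) = 1.141 kJ/s.
leatherjackets: E/h = 2.6/8.5 = 0.3059 kJ/s.
Since 0.3059 < R, time spent handling leatherjackets is better spent searching.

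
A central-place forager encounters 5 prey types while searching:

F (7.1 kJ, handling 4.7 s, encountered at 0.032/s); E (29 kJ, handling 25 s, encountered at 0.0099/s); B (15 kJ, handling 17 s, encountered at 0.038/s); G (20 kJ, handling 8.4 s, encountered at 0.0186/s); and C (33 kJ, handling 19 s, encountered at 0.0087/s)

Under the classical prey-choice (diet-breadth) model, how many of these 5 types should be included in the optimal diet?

Rank by E/h (kJ/s): G 2.38, C 1.74, F 1.51, E 1.16, B 0.882. Include each in turn until the next type's E/h falls below the running intake rate.
Rate on top 1: 0.3217. C: 1.74 > 0.3217 → include.
Rate on top 2: 0.4987. F: 1.51 > 0.4987 → include.
Rate on top 3: 0.6021. E: 1.16 > 0.6021 → include.
Rate on top 4: 0.6824. B: 0.882 > 0.6824 → include.
Optimal diet: G, C, F, E, B — 5 of 5 types.

5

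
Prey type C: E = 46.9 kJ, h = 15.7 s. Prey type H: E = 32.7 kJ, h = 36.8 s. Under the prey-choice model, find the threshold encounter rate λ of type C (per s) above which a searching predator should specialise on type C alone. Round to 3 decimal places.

The zero-one rule: include type H iff E₂/h₂ > λE₁/(1+λh₁). Equality gives the switch point.
λE₁h₂ = E₂ + λE₂h₁ ⇒ λ = E₂/(E₁h₂ − E₂h₁) = 32.7/(1726 − 513.4) = 0.02697 per s.

0.027 per s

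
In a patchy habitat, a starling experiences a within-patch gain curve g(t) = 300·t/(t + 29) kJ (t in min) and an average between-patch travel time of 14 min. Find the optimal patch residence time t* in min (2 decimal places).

Maximise g(t)/(T+t): set derivative to zero → g'(t)(T+t) = g(t).
g'(t) = 300·29/(t + 29)². Setting 300·29/(t+29)² = 300t/[(t+29)(14+t)] gives 29(14+t) = t(t+29), so t² = 29×14 = 406.
t* = √406 = 20.15 min.

20.15 min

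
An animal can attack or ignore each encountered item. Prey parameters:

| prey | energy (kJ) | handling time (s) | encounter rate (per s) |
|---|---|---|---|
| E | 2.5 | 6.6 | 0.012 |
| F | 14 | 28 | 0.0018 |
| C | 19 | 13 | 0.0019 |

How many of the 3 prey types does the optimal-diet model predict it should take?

3

Rank by E/h (kJ/s): C 1.46, F 0.5, E 0.379. Include each in turn until the next type's E/h falls below the running intake rate.
Rate on top 1: 0.03523. F: 0.5 > 0.03523 → include.
Rate on top 2: 0.05702. E: 0.379 > 0.05702 → include.
Optimal diet: C, F, E — 3 of 3 types.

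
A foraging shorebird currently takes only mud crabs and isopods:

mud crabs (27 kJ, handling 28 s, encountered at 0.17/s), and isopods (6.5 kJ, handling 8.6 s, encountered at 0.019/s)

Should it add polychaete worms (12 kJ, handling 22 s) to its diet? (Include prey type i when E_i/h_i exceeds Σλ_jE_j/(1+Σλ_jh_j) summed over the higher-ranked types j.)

No

Intake rate on the current diet: R = (0.17×27 + 0.019×6.5) / (1 + 0.17×28 + 0.019×8.6) = 4.714/5.923 = 0.7957 kJ/s.
polychaete worms: E/h = 12/22 = 0.5455 kJ/s.
0.5455 < 0.7957, so adding polychaete worms would lower the average — exclude it.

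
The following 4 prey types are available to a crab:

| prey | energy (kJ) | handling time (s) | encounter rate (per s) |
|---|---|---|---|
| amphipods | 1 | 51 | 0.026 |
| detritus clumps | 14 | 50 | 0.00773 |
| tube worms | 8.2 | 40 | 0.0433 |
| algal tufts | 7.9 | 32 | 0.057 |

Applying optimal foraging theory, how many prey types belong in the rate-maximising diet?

E/h in descending order: detritus clumps 0.28, algal tufts 0.247, tube worms 0.205, amphipods 0.0196 kJ/s. The optimal diet is the largest prefix of this list for which every included type satisfies E_i/h_i > R on the types above it.
Rate on top 1: 0.07805. algal tufts: 0.247 > 0.07805 → include.
Rate on top 2: 0.174. tube worms: 0.205 > 0.174 → include.
Rate on top 3: 0.1848. amphipods: 0.0196 < 0.1848 → exclude; stop.
Optimal diet: detritus clumps, algal tufts, tube worms — 3 of 4 types.

3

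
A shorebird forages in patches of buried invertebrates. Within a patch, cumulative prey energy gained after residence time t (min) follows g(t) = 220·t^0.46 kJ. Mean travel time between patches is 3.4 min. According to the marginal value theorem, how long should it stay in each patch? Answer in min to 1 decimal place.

2.9 min

Maximise g(t)/(T+t): set derivative to zero → g'(t)(T+t) = g(t).
g'(t) = 0.46·220·t^-0.54. Setting 0.46·220·t^-0.54 = 220·t^0.46/(3.4+t) gives 0.46(3.4+t) = t, so 0.54·t = 0.46×3.4.
t* = 0.46×3.4/0.54 = 2.896 min.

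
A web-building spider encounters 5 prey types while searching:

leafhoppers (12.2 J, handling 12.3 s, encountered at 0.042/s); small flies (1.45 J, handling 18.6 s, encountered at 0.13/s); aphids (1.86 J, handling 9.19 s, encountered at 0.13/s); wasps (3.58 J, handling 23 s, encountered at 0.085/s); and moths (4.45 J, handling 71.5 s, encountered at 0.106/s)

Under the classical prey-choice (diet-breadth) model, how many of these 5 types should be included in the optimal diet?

E/h in descending order: leafhoppers 0.992, aphids 0.202, wasps 0.156, small flies 0.078, moths 0.0622 J/s. The optimal diet is the largest prefix of this list for which every included type satisfies E_i/h_i > R on the types above it.
Rate on top 1: 0.3379. aphids: 0.202 < 0.3379 → exclude; stop.
Optimal diet: leafhoppers — 1 of 5 types.

1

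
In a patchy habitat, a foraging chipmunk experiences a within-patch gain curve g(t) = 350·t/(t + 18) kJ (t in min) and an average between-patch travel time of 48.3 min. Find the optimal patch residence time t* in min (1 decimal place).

Maximise g(t)/(T+t): set derivative to zero → g'(t)(T+t) = g(t).
g'(t) = 350·18/(t + 18)². Setting 350·18/(t+18)² = 350t/[(t+18)(48.3+t)] gives 18(48.3+t) = t(t+18), so t² = 18×48.3 = 869.4.
t* = √869.4 = 29.49 min.

29.5 min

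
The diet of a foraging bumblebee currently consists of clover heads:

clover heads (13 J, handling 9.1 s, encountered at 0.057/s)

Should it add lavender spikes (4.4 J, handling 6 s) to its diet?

Yes

On clover heads alone, R = ΣλE/(1+Σλh) = 0.741/1.519 = 0.4879 J/s.
Profitability of lavender spikes: 4.4/6 = 0.7333 J/s.
0.7333 > 0.4879, so adding lavender spikes raises the average — include it.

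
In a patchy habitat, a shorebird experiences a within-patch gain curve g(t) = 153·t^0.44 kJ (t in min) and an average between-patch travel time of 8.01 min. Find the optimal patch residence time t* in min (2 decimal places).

6.29 min

By the marginal value theorem, leave when the instantaneous gain rate g'(t) equals the habitat-wide average g(t)/(T + t).
g'(t) = 0.44·153·t^-0.56. Setting 0.44·153·t^-0.56 = 153·t^0.44/(8.01+t) gives 0.44(8.01+t) = t, so 0.56·t = 0.44×8.01.
t* = 0.44×8.01/0.56 = 6.294 min.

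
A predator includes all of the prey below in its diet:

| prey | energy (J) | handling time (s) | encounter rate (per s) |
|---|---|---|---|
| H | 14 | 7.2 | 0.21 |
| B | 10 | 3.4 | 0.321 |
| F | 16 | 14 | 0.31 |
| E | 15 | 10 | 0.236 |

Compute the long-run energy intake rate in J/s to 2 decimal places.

1.42 J/s

Energy encountered per unit search time: 0.21×14 + 0.321×10 + 0.31×16 + 0.236×15 = 14.65 J/s.
Handling time per unit search time: 0.21×7.2 + 0.321×3.4 + 0.31×14 + 0.236×10 = 9.303.
Rate = 14.65/(1 + 9.303) = 1.422 J/s.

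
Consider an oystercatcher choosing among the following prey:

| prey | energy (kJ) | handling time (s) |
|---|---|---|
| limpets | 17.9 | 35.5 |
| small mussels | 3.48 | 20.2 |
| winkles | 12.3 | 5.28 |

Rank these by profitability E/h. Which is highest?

winkles

Profitability E/h (kJ/s): limpets = 17.9/35.5 = 0.504, small mussels = 3.48/20.2 = 0.172, winkles = 12.3/5.28 = 2.33.
Ranked: winkles > limpets > small mussels.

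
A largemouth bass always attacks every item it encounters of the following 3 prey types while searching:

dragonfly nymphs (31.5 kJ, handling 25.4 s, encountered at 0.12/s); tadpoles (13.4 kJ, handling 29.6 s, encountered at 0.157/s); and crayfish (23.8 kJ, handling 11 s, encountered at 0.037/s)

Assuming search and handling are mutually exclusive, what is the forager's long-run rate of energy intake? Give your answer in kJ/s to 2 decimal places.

0.74 kJ/s

R = Σλ_iE_i / (1 + Σλ_ih_i)
Numerator: 0.12×31.5 + 0.157×13.4 + 0.037×23.8 = 6.764
Denominator: 1 + 0.12×25.4 + 0.157×29.6 + 0.037×11 = 9.102
R = 6.764/9.102 = 0.7432 kJ/s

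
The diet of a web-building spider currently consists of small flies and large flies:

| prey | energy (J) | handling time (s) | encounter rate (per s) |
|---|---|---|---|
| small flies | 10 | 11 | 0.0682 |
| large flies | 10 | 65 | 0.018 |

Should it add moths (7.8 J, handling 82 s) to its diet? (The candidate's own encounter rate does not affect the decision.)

No

Intake rate on the current diet: R = (0.0682×10 + 0.018×10) / (1 + 0.0682×11 + 0.018×65) = 0.862/2.92 = 0.2952 J/s.
Profitability of moths: 7.8/82 = 0.09512 J/s.
Since 0.09512 < R, time spent handling moths is better spent searching.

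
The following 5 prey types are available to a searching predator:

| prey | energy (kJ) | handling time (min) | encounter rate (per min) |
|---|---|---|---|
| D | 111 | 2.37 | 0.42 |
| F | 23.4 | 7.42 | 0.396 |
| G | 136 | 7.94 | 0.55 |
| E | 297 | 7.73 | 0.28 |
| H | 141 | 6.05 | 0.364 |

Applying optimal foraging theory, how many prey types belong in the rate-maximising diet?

Profitabilities (E/h, kJ/min): D 46.8, E 38.4, H 23.3, G 17.1, F 3.15. Add prey in this order while the next type's profitability exceeds the intake rate on those already taken.
Rate on top 1: 23.36. E: 38.4 > 23.36 → include.
Rate on top 2: 31.2. H: 23.3 < 31.2 → exclude; stop.
Optimal diet: D, E — 2 of 5 types.

2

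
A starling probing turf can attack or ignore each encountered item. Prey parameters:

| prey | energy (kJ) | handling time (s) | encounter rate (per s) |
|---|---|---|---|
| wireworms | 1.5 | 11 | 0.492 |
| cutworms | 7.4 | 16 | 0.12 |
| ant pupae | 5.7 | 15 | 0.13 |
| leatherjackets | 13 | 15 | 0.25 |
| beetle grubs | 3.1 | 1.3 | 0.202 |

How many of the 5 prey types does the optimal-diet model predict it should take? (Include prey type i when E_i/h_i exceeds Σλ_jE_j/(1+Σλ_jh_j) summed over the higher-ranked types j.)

2

E/h in descending order: beetle grubs 2.38, leatherjackets 0.867, cutworms 0.463, ant pupae 0.38, wireworms 0.136 kJ/s. The optimal diet is the largest prefix of this list for which every included type satisfies E_i/h_i > R on the types above it.
Rate on top 1: 0.496. leatherjackets: 0.867 > 0.496 → include.
Rate on top 2: 0.7733. cutworms: 0.463 < 0.7733 → exclude; stop.
Optimal diet: beetle grubs, leatherjackets — 2 of 5 types.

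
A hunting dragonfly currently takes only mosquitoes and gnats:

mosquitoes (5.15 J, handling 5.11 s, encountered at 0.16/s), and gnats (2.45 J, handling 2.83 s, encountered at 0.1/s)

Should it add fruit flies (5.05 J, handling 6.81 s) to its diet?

Current rate: (0.16×5.15 + 0.1×2.45)/(1 + 0.16×5.11 + 0.1×2.83) = 0.5089 J/s.
Profitability of fruit flies: 5.05/6.81 = 0.7416 J/s.
Since 0.7416 > R, including fruit flies increases the long-run rate.

Yes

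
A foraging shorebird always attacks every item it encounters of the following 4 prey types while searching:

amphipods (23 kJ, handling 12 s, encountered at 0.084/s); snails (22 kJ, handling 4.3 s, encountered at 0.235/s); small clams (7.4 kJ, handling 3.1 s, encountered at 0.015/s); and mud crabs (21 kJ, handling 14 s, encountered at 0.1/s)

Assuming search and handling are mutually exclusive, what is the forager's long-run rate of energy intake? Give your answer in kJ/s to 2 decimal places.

Energy encountered per unit search time: 0.084×23 + 0.235×22 + 0.015×7.4 + 0.1×21 = 9.313 kJ/s.
Handling time per unit search time: 0.084×12 + 0.235×4.3 + 0.015×3.1 + 0.1×14 = 3.465.
Rate = 9.313/(1 + 3.465) = 2.086 kJ/s.

2.09 kJ/s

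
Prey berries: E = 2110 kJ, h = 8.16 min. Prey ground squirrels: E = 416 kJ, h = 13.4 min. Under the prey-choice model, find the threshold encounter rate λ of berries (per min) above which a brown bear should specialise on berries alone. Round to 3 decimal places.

At the threshold, the rate on berries alone equals the profitability of ground squirrels: λ·2110/(1 + λ·8.16) = 416/13.4 = 31.04.
Rearranging, λ(2110 − 31.04×8.16) = 31.04, so λ = 31.04/1857 = 0.01672 per min.

0.017 per min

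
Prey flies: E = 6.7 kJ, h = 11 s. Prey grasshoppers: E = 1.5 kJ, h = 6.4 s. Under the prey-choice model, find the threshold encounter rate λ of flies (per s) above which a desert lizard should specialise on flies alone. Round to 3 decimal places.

The zero-one rule: include grasshoppers iff E₂/h₂ > λE₁/(1+λh₁). Equality gives the switch point.
λE₁h₂ = E₂ + λE₂h₁ ⇒ λ = E₂/(E₁h₂ − E₂h₁) = 1.5/(42.88 − 16.5) = 0.05686 per s.

0.057 per s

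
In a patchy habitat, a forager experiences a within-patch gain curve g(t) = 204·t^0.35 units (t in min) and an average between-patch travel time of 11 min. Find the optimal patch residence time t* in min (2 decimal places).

5.92 min

By the marginal value theorem, leave when the instantaneous gain rate g'(t) equals the habitat-wide average g(t)/(T + t).
g'(t) = 0.35·204·t^-0.65. Setting 0.35·204·t^-0.65 = 204·t^0.35/(11+t) gives 0.35(11+t) = t, so 0.65·t = 0.35×11.
t* = 0.35×11/0.65 = 5.923 min.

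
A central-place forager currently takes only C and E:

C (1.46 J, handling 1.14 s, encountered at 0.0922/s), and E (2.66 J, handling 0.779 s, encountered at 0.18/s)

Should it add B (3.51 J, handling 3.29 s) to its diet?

Yes

Intake rate on the current diet: R = (0.0922×1.46 + 0.18×2.66) / (1 + 0.0922×1.14 + 0.18×0.779) = 0.6134/1.245 = 0.4926 J/s.
B: E/h = 3.51/3.29 = 1.067 J/s.
1.067 > 0.4926, so adding B raises the average — include it.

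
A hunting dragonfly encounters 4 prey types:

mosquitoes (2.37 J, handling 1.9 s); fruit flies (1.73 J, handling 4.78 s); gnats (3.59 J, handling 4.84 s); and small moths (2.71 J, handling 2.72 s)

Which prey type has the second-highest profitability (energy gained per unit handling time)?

Profitability E/h (J/s): mosquitoes = 2.37/1.9 = 1.25, fruit flies = 1.73/4.78 = 0.362, gnats = 3.59/4.84 = 0.742, small moths = 2.71/2.72 = 0.996.
Ranked: mosquitoes > small moths > gnats > fruit flies.

small moths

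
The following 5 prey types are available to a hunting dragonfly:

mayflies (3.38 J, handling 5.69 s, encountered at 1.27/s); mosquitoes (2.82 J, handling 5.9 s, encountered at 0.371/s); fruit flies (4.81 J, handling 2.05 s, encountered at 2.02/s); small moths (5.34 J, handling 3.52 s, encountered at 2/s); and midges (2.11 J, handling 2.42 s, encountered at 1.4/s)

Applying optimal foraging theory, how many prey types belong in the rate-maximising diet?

1

Profitabilities (E/h, J/s): fruit flies 2.35, small moths 1.52, midges 0.872, mayflies 0.594, mosquitoes 0.478. Add prey in this order while the next type's profitability exceeds the intake rate on those already taken.
Rate on top 1: 1.89. small moths: 1.52 < 1.89 → exclude; stop.
Optimal diet: fruit flies — 1 of 5 types.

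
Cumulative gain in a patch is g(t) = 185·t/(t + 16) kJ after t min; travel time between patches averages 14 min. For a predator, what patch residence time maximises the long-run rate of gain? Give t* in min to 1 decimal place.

15.0 min

Maximise g(t)/(T+t): set derivative to zero → g'(t)(T+t) = g(t).
g'(t) = 185·16/(t + 16)². Setting 185·16/(t+16)² = 185t/[(t+16)(14+t)] gives 16(14+t) = t(t+16), so t² = 16×14 = 224.
t* = √224 = 14.97 min.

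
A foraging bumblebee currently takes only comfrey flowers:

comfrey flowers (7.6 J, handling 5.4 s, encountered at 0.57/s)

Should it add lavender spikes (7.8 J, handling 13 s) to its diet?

On comfrey flowers alone, R = ΣλE/(1+Σλh) = 4.332/4.078 = 1.062 J/s.
lavender spikes: E/h = 7.8/13 = 0.6 J/s.
0.6 < 1.062, so adding lavender spikes would lower the average — exclude it.

No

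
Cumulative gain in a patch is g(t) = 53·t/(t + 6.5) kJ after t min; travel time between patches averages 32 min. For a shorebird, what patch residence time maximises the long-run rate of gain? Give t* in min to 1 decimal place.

14.4 min

By the marginal value theorem, leave when the instantaneous gain rate g'(t) equals the habitat-wide average g(t)/(T + t).
g'(t) = 53·6.5/(t + 6.5)². Setting 53·6.5/(t+6.5)² = 53t/[(t+6.5)(32+t)] gives 6.5(32+t) = t(t+6.5), so t² = 6.5×32 = 208.
t* = √208 = 14.42 min.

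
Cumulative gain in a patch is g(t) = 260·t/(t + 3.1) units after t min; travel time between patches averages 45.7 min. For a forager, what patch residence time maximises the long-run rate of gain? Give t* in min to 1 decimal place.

11.9 min

Maximise g(t)/(T+t): set derivative to zero → g'(t)(T+t) = g(t).
g'(t) = 260·3.1/(t + 3.1)². Setting 260·3.1/(t+3.1)² = 260t/[(t+3.1)(45.7+t)] gives 3.1(45.7+t) = t(t+3.1), so t² = 3.1×45.7 = 141.7.
t* = √141.7 = 11.9 min.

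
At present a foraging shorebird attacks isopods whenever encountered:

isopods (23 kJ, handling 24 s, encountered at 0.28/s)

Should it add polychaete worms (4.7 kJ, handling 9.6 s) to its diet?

No

On isopods alone, R = ΣλE/(1+Σλh) = 6.44/7.72 = 0.8342 kJ/s.
Profitability of polychaete worms: 4.7/9.6 = 0.4896 kJ/s.
0.4896 < 0.8342, so adding polychaete worms would lower the average — exclude it.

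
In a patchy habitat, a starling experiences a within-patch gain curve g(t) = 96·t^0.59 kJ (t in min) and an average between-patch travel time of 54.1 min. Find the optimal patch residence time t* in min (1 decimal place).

77.9 min

Optimal t* satisfies g'(t*) = g(t*)/(T + t*).
g'(t) = 0.59·96·t^-0.41. Setting 0.59·96·t^-0.41 = 96·t^0.59/(54.1+t) gives 0.59(54.1+t) = t, so 0.41·t = 0.59×54.1.
t* = 0.59×54.1/0.41 = 77.85 min.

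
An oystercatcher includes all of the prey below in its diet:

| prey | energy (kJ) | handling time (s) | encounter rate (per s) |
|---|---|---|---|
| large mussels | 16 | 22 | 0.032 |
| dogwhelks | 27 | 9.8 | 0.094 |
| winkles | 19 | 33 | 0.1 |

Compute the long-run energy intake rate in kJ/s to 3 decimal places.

0.835 kJ/s

R = (0.032×16 + 0.094×27 + 0.1×19) / (1 + 0.032×22 + 0.094×9.8 + 0.1×33) = 4.95/5.925 = 0.8354 kJ/s.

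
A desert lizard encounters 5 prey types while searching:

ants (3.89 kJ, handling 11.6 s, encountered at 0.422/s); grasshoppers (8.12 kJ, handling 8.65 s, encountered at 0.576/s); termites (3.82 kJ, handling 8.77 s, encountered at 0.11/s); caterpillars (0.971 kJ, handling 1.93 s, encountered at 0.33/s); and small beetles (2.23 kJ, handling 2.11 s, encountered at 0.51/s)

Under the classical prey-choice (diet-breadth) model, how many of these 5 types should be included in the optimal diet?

2

E/h in descending order: small beetles 1.06, grasshoppers 0.939, caterpillars 0.503, termites 0.436, ants 0.335 kJ/s. The optimal diet is the largest prefix of this list for which every included type satisfies E_i/h_i > R on the types above it.
Rate on top 1: 0.5478. grasshoppers: 0.939 > 0.5478 → include.
Rate on top 2: 0.8237. caterpillars: 0.503 < 0.8237 → exclude; stop.
Optimal diet: small beetles, grasshoppers — 2 of 5 types.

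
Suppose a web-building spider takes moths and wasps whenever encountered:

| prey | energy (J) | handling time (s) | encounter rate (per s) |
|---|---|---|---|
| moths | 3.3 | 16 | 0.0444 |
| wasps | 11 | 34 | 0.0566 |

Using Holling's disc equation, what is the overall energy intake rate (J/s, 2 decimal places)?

0.21 J/s

Energy encountered per unit search time: 0.0444×3.3 + 0.0566×11 = 0.7691 J/s.
Handling time per unit search time: 0.0444×16 + 0.0566×34 = 2.635.
Rate = 0.7691/(1 + 2.635) = 0.2116 J/s.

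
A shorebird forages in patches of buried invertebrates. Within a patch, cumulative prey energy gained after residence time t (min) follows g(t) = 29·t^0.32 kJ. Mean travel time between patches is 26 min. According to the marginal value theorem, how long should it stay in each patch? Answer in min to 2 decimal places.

By the marginal value theorem, leave when the instantaneous gain rate g'(t) equals the habitat-wide average g(t)/(T + t).
g'(t) = 0.32·29·t^-0.68. Setting 0.32·29·t^-0.68 = 29·t^0.32/(26+t) gives 0.32(26+t) = t, so 0.68·t = 0.32×26.
t* = 0.32×26/0.68 = 12.24 min.

12.24 min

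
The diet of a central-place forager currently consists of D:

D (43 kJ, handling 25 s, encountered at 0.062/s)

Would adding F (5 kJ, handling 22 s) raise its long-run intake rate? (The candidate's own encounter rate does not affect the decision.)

No

Current rate: (0.062×43)/(1 + 0.062×25) = 1.045 kJ/s.
F: E/h = 5/22 = 0.2273 kJ/s.
0.2273 < 1.045, so adding F would lower the average — exclude it.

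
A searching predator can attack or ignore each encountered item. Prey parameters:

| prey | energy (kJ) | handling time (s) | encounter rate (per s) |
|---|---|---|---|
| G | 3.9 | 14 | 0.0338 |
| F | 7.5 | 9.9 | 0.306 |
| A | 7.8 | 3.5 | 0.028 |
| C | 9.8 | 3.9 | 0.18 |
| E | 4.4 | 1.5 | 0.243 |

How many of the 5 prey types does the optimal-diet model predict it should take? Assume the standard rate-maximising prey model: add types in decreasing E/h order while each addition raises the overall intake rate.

Profitabilities (E/h, kJ/s): E 2.93, C 2.51, A 2.23, F 0.758, G 0.279. Add prey in this order while the next type's profitability exceeds the intake rate on those already taken.
Rate on top 1: 0.7836. C: 2.51 > 0.7836 → include.
Rate on top 2: 1.371. A: 2.23 > 1.371 → include.
Rate on top 3: 1.41. F: 0.758 < 1.41 → exclude; stop.
Optimal diet: E, C, A — 3 of 5 types.

3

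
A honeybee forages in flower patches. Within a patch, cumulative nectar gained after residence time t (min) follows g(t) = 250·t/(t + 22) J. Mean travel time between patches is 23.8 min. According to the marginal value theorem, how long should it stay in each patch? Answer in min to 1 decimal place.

Maximise g(t)/(T+t): set derivative to zero → g'(t)(T+t) = g(t).
g'(t) = 250·22/(t + 22)². Setting 250·22/(t+22)² = 250t/[(t+22)(23.8+t)] gives 22(23.8+t) = t(t+22), so t² = 22×23.8 = 523.6.
t* = √523.6 = 22.88 min.

22.9 min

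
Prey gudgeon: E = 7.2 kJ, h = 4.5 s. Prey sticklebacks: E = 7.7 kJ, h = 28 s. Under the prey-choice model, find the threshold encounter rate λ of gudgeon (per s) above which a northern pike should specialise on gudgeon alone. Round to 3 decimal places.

0.046 per s

At the threshold, the rate on gudgeon alone equals the profitability of sticklebacks: λ·7.2/(1 + λ·4.5) = 7.7/28 = 0.275.
Rearranging, λ(7.2 − 0.275×4.5) = 0.275, so λ = 0.275/5.963 = 0.04612 per s.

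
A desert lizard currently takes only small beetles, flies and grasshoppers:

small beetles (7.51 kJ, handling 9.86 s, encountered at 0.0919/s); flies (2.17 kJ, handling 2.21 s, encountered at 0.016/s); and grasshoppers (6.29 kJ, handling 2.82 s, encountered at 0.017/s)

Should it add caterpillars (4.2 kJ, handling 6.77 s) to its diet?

Intake rate on the current diet: R = (0.0919×7.51 + 0.016×2.17 + 0.017×6.29) / (1 + 0.0919×9.86 + 0.016×2.21 + 0.017×2.82) = 0.8318/1.989 = 0.4181 kJ/s.
caterpillars: E/h = 4.2/6.77 = 0.6204 kJ/s.
0.6204 > 0.4181, so adding caterpillars raises the average — include it.

Yes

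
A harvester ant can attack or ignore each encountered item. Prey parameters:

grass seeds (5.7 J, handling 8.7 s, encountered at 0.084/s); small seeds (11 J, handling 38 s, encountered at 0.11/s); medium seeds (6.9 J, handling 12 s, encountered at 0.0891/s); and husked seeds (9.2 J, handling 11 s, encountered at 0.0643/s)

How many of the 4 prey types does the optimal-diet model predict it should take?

3

Profitabilities (E/h, J/s): husked seeds 0.836, grass seeds 0.655, medium seeds 0.575, small seeds 0.289. Add prey in this order while the next type's profitability exceeds the intake rate on those already taken.
Rate on top 1: 0.3465. grass seeds: 0.655 > 0.3465 → include.
Rate on top 2: 0.439. medium seeds: 0.575 > 0.439 → include.
Rate on top 3: 0.4805. small seeds: 0.289 < 0.4805 → exclude; stop.
Optimal diet: husked seeds, grass seeds, medium seeds — 3 of 4 types.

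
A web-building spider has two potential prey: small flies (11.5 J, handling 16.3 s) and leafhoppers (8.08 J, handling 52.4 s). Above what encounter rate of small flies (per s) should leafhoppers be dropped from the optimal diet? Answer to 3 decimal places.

0.017 per s

The zero-one rule: include leafhoppers iff E₂/h₂ > λE₁/(1+λh₁). Equality gives the switch point.
λE₁h₂ = E₂ + λE₂h₁ ⇒ λ = E₂/(E₁h₂ − E₂h₁) = 8.08/(602.6 − 131.7) = 0.01716 per s.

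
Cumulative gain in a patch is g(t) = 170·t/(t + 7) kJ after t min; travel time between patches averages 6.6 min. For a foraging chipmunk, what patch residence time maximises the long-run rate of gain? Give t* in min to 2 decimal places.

6.80 min

By the marginal value theorem, leave when the instantaneous gain rate g'(t) equals the habitat-wide average g(t)/(T + t).
g'(t) = 170·7/(t + 7)². Setting 170·7/(t+7)² = 170t/[(t+7)(6.6+t)] gives 7(6.6+t) = t(t+7), so t² = 7×6.6 = 46.2.
t* = √46.2 = 6.797 min.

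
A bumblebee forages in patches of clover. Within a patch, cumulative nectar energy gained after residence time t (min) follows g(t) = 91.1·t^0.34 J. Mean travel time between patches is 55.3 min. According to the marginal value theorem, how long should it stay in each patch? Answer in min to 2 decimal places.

28.49 min

By the marginal value theorem, leave when the instantaneous gain rate g'(t) equals the habitat-wide average g(t)/(T + t).
g'(t) = 0.34·91.1·t^-0.66. Setting 0.34·91.1·t^-0.66 = 91.1·t^0.34/(55.3+t) gives 0.34(55.3+t) = t, so 0.66·t = 0.34×55.3.
t* = 0.34×55.3/0.66 = 28.49 min.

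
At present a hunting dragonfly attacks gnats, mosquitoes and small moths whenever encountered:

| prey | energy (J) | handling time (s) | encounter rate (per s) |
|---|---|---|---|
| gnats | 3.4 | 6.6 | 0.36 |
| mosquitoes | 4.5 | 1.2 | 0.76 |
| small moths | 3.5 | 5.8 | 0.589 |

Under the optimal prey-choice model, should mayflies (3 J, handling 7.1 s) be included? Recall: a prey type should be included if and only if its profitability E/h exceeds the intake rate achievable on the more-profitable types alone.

On gnats, mosquitoes and small moths alone, R = ΣλE/(1+Σλh) = 6.705/7.704 = 0.8704 J/s.
mayflies: E/h = 3/7.1 = 0.4225 J/s.
0.4225 < 0.8704, so adding mayflies would lower the average — exclude it.

No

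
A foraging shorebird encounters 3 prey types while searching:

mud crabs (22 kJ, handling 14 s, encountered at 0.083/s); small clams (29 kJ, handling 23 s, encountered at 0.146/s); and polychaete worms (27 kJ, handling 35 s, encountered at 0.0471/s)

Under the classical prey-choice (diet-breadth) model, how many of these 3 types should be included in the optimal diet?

E/h in descending order: mud crabs 1.57, small clams 1.26, polychaete worms 0.771 kJ/s. The optimal diet is the largest prefix of this list for which every included type satisfies E_i/h_i > R on the types above it.
Rate on top 1: 0.8446. small clams: 1.26 > 0.8446 → include.
Rate on top 2: 1.098. polychaete worms: 0.771 < 1.098 → exclude; stop.
Optimal diet: mud crabs, small clams — 2 of 3 types.

2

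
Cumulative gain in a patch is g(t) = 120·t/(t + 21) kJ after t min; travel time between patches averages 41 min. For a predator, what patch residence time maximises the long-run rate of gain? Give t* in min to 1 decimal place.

29.3 min

Optimal t* satisfies g'(t*) = g(t*)/(T + t*).
g'(t) = 120·21/(t + 21)². Setting 120·21/(t+21)² = 120t/[(t+21)(41+t)] gives 21(41+t) = t(t+21), so t² = 21×41 = 861.
t* = √861 = 29.34 min.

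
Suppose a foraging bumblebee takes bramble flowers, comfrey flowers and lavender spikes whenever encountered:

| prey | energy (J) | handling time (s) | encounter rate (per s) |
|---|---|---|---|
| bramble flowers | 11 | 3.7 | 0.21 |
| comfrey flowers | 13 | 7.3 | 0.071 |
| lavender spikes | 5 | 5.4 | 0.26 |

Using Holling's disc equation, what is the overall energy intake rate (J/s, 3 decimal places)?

R = Σλ_iE_i / (1 + Σλ_ih_i)
Numerator: 0.21×11 + 0.071×13 + 0.26×5 = 4.533
Denominator: 1 + 0.21×3.7 + 0.071×7.3 + 0.26×5.4 = 3.699
R = 4.533/3.699 = 1.225 J/s

1.225 J/s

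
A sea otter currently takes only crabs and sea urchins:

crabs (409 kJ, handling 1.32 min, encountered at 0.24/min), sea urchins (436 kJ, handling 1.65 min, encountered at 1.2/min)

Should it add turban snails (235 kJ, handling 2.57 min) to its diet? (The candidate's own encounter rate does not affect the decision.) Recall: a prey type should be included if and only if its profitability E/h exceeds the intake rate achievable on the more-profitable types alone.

Intake rate on the current diet: R = (0.24×409 + 1.2×436) / (1 + 0.24×1.32 + 1.2×1.65) = 621.4/3.297 = 188.5 kJ/min.
turban snails: E/h = 235/2.57 = 91.44 kJ/min.
Since 91.44 < R, time spent handling turban snails is better spent searching.

No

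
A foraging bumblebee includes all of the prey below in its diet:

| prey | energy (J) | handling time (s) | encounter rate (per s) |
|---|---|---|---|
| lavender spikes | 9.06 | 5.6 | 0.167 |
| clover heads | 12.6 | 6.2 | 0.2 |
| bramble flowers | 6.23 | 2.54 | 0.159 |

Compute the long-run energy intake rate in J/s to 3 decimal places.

R = (0.167×9.06 + 0.2×12.6 + 0.159×6.23) / (1 + 0.167×5.6 + 0.2×6.2 + 0.159×2.54) = 5.024/3.579 = 1.404 J/s.

1.404 J/s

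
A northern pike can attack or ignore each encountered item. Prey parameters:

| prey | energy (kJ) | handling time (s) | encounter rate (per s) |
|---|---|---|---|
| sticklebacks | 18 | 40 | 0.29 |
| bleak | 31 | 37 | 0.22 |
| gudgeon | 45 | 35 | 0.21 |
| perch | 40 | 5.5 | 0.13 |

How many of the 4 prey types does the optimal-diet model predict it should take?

1

Rank by E/h (kJ/s): perch 7.27, gudgeon 1.29, bleak 0.838, sticklebacks 0.45. Include each in turn until the next type's E/h falls below the running intake rate.
Rate on top 1: 3.032. gudgeon: 1.29 < 3.032 → exclude; stop.
Optimal diet: perch — 1 of 4 types.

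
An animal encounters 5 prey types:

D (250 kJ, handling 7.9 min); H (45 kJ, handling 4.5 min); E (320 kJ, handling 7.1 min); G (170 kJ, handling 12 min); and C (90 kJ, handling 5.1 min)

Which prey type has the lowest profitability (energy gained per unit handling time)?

H

Profitability E/h (kJ/min): D = 250/7.9 = 31.6, H = 45/4.5 = 10, E = 320/7.1 = 45.1, G = 170/12 = 14.2, C = 90/5.1 = 17.6.
Ranked: E > D > C > G > H.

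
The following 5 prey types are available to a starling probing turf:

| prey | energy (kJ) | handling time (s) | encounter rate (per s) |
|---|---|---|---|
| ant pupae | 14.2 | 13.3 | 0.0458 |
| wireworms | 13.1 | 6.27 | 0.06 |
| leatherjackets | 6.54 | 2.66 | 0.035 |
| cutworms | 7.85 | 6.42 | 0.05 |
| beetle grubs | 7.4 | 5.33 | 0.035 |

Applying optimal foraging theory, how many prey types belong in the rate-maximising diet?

5

E/h in descending order: leatherjackets 2.46, wireworms 2.09, beetle grubs 1.39, cutworms 1.22, ant pupae 1.07 kJ/s. The optimal diet is the largest prefix of this list for which every included type satisfies E_i/h_i > R on the types above it.
Rate on top 1: 0.2094. wireworms: 2.09 > 0.2094 → include.
Rate on top 2: 0.6907. beetle grubs: 1.39 > 0.6907 → include.
Rate on top 3: 0.7693. cutworms: 1.22 > 0.7693 → include.
Rate on top 4: 0.843. ant pupae: 1.07 > 0.843 → include.
Optimal diet: leatherjackets, wireworms, beetle grubs, cutworms, ant pupae — 5 of 5 types.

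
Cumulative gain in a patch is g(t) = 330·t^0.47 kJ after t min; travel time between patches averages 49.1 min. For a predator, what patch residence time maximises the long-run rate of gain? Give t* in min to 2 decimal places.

Maximise g(t)/(T+t): set derivative to zero → g'(t)(T+t) = g(t).
g'(t) = 0.47·330·t^-0.53. Setting 0.47·330·t^-0.53 = 330·t^0.47/(49.1+t) gives 0.47(49.1+t) = t, so 0.53·t = 0.47×49.1.
t* = 0.47×49.1/0.53 = 43.54 min.

43.54 min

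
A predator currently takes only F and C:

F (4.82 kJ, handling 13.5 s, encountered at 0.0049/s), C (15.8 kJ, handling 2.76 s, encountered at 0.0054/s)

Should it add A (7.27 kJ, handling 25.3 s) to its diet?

Yes

Current rate: (0.0049×4.82 + 0.0054×15.8)/(1 + 0.0049×13.5 + 0.0054×2.76) = 0.1008 kJ/s.
Profitability of A: 7.27/25.3 = 0.2874 kJ/s.
Since 0.2874 > R, including A increases the long-run rate.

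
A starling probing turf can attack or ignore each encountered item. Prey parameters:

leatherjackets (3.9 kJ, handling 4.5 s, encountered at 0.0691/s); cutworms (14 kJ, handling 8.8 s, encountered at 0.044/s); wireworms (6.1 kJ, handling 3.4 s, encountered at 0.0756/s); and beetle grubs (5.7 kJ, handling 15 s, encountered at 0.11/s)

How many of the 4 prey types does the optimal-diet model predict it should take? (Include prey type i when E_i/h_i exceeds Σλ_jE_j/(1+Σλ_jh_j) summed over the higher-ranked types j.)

3

Rank by E/h (kJ/s): wireworms 1.79, cutworms 1.59, leatherjackets 0.867, beetle grubs 0.38. Include each in turn until the next type's E/h falls below the running intake rate.
Rate on top 1: 0.3669. cutworms: 1.59 > 0.3669 → include.
Rate on top 2: 0.6551. leatherjackets: 0.867 > 0.6551 → include.
Rate on top 3: 0.6888. beetle grubs: 0.38 < 0.6888 → exclude; stop.
Optimal diet: wireworms, cutworms, leatherjackets — 3 of 4 types.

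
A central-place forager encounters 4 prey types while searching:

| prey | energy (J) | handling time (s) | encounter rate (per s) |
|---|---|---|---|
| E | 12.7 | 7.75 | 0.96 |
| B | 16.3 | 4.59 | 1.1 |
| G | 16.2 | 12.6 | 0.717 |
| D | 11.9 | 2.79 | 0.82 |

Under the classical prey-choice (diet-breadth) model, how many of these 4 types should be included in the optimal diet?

Profitabilities (E/h, J/s): D 4.27, B 3.55, E 1.64, G 1.29. Add prey in this order while the next type's profitability exceeds the intake rate on those already taken.
Rate on top 1: 2.968. B: 3.55 > 2.968 → include.
Rate on top 2: 3.321. E: 1.64 < 3.321 → exclude; stop.
Optimal diet: D, B — 2 of 4 types.

2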